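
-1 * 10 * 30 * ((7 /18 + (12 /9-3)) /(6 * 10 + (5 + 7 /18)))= 6900 /1177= 5.86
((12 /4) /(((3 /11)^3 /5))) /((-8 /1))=-6655 /72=-92.43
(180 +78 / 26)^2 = 33489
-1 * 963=-963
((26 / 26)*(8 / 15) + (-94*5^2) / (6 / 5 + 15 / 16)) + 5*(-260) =-2051044 / 855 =-2398.88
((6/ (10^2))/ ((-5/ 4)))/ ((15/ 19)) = -38/ 625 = -0.06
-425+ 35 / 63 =-3820 / 9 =-424.44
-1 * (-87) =87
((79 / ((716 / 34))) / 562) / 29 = 1343 / 5834684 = 0.00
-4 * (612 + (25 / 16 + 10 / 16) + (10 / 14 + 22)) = -2547.61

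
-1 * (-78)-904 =-826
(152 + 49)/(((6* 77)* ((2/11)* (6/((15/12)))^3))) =8375/387072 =0.02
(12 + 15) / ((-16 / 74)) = -999 / 8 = -124.88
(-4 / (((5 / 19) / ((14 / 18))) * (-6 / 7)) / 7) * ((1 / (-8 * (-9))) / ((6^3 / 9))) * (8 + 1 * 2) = 133 / 11664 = 0.01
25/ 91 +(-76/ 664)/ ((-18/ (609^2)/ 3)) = 213759383/ 30212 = 7075.31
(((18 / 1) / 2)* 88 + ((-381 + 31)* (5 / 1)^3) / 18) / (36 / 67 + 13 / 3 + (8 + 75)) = -988049 / 52986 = -18.65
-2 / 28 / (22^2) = -1 / 6776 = -0.00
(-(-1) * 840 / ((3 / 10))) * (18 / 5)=10080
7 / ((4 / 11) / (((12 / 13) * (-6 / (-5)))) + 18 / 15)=6930 / 1513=4.58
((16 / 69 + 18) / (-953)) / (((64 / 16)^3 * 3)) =-629 / 6312672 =-0.00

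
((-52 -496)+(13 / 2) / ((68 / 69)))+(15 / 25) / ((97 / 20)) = -7140575 / 13192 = -541.28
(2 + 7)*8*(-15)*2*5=-10800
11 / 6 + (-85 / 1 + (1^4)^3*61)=-133 / 6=-22.17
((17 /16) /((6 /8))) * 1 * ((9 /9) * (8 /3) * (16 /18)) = 272 /81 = 3.36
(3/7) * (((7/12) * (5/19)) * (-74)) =-185/38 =-4.87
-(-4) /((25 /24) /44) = 4224 /25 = 168.96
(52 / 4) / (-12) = -13 / 12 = -1.08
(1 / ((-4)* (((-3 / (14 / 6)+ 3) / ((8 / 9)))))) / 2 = -7 / 108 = -0.06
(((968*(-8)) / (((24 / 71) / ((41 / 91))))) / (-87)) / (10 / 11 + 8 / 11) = 15498164 / 213759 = 72.50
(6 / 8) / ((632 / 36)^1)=27 / 632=0.04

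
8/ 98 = 4/ 49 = 0.08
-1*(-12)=12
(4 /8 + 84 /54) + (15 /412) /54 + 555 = 1377043 /2472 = 557.06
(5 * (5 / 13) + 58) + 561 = 8072 / 13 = 620.92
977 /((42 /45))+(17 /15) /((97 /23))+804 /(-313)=6659442707 /6375810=1044.49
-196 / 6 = -98 / 3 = -32.67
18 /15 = 6 /5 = 1.20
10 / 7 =1.43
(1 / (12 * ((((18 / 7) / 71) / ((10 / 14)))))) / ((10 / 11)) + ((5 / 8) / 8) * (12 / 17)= 6841 / 3672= 1.86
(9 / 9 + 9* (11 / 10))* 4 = 218 / 5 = 43.60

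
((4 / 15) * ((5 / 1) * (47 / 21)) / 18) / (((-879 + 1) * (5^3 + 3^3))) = -47 / 37834776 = -0.00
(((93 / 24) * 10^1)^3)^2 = 13867245015625 / 4096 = 3385557865.14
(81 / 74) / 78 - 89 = -171209 / 1924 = -88.99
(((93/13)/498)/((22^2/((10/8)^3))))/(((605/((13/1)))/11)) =775/56562176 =0.00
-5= -5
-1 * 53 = -53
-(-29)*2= 58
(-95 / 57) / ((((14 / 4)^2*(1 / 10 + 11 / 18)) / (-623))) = 6675 / 56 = 119.20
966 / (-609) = -46 / 29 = -1.59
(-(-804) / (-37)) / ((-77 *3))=0.09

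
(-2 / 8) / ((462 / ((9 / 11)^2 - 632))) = 10913 / 31944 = 0.34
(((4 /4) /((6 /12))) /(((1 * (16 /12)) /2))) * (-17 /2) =-25.50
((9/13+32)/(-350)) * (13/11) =-17/154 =-0.11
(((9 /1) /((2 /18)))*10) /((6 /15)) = 2025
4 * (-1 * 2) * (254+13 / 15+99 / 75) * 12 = -614848 / 25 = -24593.92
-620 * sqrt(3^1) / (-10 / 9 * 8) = 279 * sqrt(3) / 4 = 120.81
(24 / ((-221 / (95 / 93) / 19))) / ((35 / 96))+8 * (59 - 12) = 17754584 / 47957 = 370.22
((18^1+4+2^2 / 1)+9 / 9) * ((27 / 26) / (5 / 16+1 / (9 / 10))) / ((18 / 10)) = 5832 / 533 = 10.94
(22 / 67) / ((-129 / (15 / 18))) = -55 / 25929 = -0.00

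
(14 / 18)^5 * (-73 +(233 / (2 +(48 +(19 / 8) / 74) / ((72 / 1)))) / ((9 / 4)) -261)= -187992849730 / 2237622489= -84.01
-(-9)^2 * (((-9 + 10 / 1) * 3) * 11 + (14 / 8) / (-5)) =-52893 / 20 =-2644.65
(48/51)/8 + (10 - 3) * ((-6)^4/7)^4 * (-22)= -1055095105387858/5831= -180945824967.91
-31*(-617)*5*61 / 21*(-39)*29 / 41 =-2199318095 / 287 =-7663129.25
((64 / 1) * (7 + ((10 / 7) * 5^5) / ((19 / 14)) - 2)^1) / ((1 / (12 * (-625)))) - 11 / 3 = -90136800209 / 57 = -1581347372.09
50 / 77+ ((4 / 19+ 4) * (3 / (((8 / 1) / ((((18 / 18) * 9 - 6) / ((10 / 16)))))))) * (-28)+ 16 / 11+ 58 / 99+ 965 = 9947395 / 13167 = 755.48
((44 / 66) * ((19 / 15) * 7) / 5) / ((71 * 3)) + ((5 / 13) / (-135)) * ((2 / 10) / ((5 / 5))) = 3103 / 623025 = 0.00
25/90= 5/18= 0.28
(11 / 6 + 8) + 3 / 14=211 / 21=10.05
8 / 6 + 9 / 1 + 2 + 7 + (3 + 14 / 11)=779 / 33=23.61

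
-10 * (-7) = 70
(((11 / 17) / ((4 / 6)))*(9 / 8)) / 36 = 33 / 1088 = 0.03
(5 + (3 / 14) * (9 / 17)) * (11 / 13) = 13387 / 3094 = 4.33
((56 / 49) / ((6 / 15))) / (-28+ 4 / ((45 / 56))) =-225 / 1813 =-0.12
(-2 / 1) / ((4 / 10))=-5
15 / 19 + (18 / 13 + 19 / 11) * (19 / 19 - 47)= -386785 / 2717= -142.36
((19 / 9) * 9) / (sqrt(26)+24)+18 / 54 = 959 / 825 - 19 * sqrt(26) / 550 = 0.99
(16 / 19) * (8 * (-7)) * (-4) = 3584 / 19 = 188.63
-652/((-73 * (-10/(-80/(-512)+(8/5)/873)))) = -3599203/25491600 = -0.14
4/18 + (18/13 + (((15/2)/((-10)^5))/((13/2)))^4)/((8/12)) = 189117760000000000002187/82255680000000000000000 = 2.30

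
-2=-2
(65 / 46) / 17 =65 / 782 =0.08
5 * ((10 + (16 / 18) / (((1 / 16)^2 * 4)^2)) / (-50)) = -16429 / 45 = -365.09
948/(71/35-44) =-33180/1469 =-22.59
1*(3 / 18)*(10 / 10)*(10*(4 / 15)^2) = 16 / 135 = 0.12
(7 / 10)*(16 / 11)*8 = 448 / 55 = 8.15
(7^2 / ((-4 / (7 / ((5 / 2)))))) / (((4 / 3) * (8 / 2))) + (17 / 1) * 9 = 146.57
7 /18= 0.39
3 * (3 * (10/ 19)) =90/ 19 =4.74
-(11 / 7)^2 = -121 / 49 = -2.47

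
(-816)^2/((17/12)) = 470016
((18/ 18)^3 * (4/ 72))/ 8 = 1/ 144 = 0.01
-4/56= -1/14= -0.07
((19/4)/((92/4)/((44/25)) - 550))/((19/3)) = -11/7875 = -0.00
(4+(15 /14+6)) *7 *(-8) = -620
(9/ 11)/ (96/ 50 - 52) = -0.02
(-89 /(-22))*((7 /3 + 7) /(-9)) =-1246 /297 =-4.20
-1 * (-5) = 5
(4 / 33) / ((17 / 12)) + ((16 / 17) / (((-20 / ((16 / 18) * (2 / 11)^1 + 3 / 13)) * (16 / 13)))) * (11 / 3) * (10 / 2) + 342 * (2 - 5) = -1026.19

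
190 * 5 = 950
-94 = -94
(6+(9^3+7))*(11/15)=544.13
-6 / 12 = -1 / 2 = -0.50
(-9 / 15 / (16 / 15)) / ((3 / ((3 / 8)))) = -9 / 128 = -0.07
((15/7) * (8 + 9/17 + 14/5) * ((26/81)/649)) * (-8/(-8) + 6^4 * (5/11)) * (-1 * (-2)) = 14.17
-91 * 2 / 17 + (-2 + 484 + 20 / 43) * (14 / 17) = 282618 / 731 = 386.62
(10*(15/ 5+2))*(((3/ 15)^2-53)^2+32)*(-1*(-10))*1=7091904/ 5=1418380.80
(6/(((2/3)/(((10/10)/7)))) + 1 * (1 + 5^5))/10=21891/70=312.73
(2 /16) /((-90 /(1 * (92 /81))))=-23 /14580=-0.00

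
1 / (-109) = -1 / 109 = -0.01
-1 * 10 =-10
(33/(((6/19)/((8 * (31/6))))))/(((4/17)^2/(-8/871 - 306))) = -249533262077/10452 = -23874211.83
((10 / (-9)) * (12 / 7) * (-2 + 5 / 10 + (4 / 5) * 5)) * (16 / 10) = -160 / 21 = -7.62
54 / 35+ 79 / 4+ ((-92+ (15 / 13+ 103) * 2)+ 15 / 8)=507691 / 3640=139.48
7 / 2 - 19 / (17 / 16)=-489 / 34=-14.38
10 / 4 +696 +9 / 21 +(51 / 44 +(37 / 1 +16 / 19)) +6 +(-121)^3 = -10362821495 / 5852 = -1770817.07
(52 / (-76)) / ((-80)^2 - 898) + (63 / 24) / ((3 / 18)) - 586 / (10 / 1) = -44794663 / 1045380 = -42.85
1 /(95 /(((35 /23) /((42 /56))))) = 28 /1311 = 0.02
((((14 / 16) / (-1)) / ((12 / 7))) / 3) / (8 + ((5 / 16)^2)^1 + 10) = -392 / 41697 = -0.01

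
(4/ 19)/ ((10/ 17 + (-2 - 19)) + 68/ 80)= -1360/ 126369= -0.01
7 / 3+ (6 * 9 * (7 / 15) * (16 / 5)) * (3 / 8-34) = -2709.19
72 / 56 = 9 / 7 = 1.29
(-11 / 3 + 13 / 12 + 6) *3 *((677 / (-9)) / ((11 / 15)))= -1051.40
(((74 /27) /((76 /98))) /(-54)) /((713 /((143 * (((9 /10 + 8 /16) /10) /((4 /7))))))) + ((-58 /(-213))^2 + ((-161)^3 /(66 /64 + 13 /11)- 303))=-1539869080306014609571 /816453029041200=-1886047.36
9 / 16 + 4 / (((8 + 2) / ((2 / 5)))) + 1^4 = 689 / 400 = 1.72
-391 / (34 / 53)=-1219 / 2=-609.50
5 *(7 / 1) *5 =175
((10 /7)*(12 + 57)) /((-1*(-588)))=115 /686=0.17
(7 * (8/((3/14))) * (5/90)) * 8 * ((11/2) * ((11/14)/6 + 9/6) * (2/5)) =168784/405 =416.75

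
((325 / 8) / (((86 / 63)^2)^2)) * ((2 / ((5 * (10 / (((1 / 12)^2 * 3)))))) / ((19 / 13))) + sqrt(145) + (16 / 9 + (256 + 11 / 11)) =sqrt(145) + 309840410279675 / 1197291460608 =270.83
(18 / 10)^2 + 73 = 1906 / 25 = 76.24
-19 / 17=-1.12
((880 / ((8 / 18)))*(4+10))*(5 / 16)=17325 / 2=8662.50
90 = 90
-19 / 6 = -3.17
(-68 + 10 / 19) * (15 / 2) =-506.05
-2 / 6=-0.33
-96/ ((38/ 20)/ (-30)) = 28800/ 19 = 1515.79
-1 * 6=-6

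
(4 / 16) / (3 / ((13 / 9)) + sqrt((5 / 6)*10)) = 0.05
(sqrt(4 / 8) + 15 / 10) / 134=0.02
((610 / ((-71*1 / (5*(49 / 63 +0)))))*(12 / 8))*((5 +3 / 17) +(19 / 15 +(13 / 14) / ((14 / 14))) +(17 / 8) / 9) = -99405295 / 260712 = -381.28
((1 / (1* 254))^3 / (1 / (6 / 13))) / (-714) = -1 / 25350788008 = -0.00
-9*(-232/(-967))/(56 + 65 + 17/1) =-348/22241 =-0.02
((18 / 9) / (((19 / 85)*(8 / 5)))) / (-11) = -425 / 836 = -0.51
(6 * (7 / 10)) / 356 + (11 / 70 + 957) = 2385265 / 2492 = 957.17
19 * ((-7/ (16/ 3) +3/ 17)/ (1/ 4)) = -5871/ 68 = -86.34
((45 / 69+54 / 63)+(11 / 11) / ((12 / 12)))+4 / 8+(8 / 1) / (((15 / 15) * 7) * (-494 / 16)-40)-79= -50157589 / 659778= -76.02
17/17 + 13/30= 43/30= 1.43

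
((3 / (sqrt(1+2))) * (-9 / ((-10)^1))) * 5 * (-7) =-54.56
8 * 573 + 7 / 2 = 9175 / 2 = 4587.50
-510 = -510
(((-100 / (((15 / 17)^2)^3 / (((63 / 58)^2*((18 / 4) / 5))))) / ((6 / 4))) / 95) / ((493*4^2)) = -69572993 / 347543250000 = -0.00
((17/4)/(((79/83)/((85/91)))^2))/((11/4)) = 846141425/568498931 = 1.49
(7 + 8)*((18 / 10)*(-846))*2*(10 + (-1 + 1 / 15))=-2071008 / 5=-414201.60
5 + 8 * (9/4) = 23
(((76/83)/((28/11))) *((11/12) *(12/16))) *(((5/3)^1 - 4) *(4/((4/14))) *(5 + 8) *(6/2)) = -209209/664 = -315.07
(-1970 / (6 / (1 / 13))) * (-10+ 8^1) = 1970 / 39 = 50.51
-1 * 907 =-907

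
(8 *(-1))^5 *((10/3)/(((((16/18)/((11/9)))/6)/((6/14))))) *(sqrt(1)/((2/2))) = -2703360/7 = -386194.29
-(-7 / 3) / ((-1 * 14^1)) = -1 / 6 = -0.17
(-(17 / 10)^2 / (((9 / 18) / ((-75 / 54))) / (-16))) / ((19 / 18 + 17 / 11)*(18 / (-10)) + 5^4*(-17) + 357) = 25432 / 2033991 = 0.01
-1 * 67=-67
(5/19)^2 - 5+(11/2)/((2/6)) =8353/722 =11.57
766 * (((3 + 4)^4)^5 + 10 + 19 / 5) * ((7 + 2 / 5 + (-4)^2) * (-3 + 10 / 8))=-62572496788590109916049 / 25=-2502899871543604396641.96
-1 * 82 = -82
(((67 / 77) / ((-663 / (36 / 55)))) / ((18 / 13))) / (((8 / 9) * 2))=-201 / 575960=-0.00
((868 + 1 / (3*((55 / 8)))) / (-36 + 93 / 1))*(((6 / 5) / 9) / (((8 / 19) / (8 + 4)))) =143228 / 2475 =57.87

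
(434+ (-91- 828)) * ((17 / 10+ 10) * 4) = -22698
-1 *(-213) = 213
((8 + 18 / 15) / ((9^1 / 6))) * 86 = 7912 / 15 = 527.47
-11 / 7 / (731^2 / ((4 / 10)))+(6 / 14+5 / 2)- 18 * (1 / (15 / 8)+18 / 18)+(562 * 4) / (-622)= -329047227181 / 11633038970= -28.29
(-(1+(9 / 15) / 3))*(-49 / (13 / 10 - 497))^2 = -288120 / 24571849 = -0.01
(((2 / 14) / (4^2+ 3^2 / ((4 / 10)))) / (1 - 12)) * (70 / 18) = -10 / 7623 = -0.00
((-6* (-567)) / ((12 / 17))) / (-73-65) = -3213 / 92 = -34.92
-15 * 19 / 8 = -285 / 8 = -35.62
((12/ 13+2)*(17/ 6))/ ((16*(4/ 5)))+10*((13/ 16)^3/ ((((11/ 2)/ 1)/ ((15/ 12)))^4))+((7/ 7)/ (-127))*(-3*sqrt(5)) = 3*sqrt(5)/ 127+12374109455/ 18710495232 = 0.71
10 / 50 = 1 / 5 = 0.20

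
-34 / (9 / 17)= -578 / 9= -64.22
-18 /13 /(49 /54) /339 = -0.00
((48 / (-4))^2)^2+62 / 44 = 20737.41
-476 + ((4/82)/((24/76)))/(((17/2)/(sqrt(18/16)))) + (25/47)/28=-626391/1316 + 19 * sqrt(2)/1394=-475.96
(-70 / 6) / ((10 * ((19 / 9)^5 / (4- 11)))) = 964467 / 4952198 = 0.19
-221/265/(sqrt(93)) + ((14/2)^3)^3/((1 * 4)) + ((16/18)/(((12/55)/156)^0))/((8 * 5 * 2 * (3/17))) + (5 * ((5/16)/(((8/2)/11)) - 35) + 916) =87170231029/8640 - 221 * sqrt(93)/24645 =10089147.02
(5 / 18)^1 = 5 / 18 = 0.28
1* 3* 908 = 2724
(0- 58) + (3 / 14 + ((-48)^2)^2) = 74317015 / 14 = 5308358.21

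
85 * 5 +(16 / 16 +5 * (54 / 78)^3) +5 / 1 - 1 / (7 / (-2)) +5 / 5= 6673637 / 15379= 433.94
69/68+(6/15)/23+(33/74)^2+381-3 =379.23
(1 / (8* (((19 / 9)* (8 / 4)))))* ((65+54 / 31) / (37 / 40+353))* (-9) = -93105 / 1852994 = -0.05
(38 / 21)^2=1444 / 441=3.27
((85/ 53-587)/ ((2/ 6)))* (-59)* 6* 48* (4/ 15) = 2108775168/ 265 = 7957642.14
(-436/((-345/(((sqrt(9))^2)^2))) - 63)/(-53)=-4527/6095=-0.74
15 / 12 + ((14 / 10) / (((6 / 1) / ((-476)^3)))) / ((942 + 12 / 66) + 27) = -2372589647 / 91380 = -25963.99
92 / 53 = 1.74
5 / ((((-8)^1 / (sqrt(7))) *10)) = -sqrt(7) / 16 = -0.17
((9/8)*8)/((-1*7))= -9/7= -1.29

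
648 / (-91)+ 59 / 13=-235 / 91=-2.58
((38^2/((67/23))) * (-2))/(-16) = 8303/134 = 61.96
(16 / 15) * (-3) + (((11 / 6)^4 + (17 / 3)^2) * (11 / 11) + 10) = 325349 / 6480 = 50.21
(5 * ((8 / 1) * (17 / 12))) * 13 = 2210 / 3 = 736.67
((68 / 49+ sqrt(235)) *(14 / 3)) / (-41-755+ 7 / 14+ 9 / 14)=-0.10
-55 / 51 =-1.08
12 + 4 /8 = 25 /2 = 12.50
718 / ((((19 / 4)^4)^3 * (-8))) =-0.00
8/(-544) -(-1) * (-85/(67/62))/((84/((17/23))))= -1555391/2200548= -0.71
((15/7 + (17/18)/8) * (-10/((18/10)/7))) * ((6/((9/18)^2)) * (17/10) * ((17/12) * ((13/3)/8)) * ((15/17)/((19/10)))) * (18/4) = -62957375/10944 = -5752.68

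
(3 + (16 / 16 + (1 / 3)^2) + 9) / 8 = 59 / 36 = 1.64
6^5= 7776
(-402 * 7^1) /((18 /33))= -5159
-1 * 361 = -361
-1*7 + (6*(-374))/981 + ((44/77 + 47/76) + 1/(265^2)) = -98925291961/12216621900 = -8.10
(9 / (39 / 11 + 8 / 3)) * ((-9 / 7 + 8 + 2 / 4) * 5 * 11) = 329967 / 574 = 574.86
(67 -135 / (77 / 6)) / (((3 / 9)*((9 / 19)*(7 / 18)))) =495786 / 539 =919.83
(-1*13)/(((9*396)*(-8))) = 13/28512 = 0.00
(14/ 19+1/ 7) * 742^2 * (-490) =-4509119160/ 19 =-237322061.05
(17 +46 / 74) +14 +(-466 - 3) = -16183 / 37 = -437.38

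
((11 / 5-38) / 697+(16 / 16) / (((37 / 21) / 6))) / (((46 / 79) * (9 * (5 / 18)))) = 34166473 / 14828675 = 2.30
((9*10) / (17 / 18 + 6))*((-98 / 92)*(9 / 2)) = -35721 / 575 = -62.12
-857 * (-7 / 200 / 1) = 5999 / 200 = 30.00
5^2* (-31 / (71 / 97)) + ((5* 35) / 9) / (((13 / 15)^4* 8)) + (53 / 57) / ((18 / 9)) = -974651702003 / 924690936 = -1054.03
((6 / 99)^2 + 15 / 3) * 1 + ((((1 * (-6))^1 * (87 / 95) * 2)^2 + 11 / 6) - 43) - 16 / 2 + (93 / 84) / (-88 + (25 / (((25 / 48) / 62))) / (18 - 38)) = 24958500282533 / 325825315200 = 76.60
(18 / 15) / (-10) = -3 / 25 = -0.12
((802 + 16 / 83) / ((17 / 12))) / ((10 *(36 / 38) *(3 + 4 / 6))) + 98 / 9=27.19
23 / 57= 0.40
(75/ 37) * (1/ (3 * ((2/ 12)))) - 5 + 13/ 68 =-1899/ 2516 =-0.75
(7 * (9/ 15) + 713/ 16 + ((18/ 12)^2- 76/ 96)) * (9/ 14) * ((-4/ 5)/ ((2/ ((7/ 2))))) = -36159/ 800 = -45.20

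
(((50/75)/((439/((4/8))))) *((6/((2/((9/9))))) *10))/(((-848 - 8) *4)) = -5/751568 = -0.00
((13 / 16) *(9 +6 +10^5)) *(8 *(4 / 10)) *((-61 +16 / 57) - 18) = -20470087.60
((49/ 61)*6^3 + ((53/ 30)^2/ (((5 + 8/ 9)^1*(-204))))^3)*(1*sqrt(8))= 89854603766918503*sqrt(2)/ 258934752000000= 490.76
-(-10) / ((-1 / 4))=-40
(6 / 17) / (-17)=-6 / 289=-0.02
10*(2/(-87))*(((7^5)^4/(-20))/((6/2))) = 79792266297612001/261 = 305717495393149.43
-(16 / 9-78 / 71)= -434 / 639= -0.68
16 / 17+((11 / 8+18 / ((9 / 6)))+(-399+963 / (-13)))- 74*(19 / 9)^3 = -1488660569 / 1288872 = -1155.01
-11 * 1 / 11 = -1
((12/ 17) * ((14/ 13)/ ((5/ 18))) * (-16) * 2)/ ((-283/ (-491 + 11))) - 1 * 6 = -9664986/ 62543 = -154.53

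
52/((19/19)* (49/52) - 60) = -2704/3071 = -0.88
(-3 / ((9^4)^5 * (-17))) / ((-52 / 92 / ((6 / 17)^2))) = -92 / 28759182785352110577447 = -0.00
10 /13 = 0.77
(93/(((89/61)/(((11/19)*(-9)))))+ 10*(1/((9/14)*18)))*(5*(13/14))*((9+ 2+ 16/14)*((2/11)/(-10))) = 50137625785/147654738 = 339.56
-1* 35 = -35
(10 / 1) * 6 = 60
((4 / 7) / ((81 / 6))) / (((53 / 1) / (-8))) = -64 / 10017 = -0.01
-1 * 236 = -236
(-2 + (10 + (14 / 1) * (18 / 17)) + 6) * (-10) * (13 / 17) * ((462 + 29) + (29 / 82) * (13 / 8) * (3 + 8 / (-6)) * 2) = -7724086825 / 71094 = -108646.11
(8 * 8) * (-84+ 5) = -5056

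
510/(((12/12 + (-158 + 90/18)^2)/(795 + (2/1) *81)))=20.85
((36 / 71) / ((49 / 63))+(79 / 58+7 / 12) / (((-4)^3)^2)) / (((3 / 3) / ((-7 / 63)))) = -462168661 / 6375849984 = -0.07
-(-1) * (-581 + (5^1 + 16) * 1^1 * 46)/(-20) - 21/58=-19.61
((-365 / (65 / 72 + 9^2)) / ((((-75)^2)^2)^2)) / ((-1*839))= 584 / 110070434783935546875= 0.00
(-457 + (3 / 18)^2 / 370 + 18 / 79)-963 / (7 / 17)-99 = -21320670767 / 7365960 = -2894.49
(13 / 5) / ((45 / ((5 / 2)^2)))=13 / 36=0.36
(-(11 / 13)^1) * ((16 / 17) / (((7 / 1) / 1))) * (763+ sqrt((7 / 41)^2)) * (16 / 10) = -1258752 / 9061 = -138.92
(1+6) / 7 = 1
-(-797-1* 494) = 1291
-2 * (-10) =20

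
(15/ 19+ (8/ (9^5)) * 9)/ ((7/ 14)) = 197134/ 124659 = 1.58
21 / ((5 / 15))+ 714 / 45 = 1183 / 15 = 78.87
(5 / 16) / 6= 5 / 96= 0.05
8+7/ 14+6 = 29/ 2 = 14.50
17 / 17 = 1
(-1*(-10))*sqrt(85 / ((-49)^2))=10*sqrt(85) / 49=1.88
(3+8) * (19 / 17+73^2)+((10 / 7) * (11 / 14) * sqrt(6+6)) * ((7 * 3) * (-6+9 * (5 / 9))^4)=330 * sqrt(3) / 7+996732 / 17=58712.95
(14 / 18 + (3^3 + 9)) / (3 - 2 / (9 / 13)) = 331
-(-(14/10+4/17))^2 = -19321/7225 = -2.67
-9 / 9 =-1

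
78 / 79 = 0.99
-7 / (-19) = 7 / 19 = 0.37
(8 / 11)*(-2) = -16 / 11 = -1.45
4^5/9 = 1024/9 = 113.78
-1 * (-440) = 440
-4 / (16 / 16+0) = -4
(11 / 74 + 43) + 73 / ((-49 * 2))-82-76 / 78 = -2868626 / 70707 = -40.57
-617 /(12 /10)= -514.17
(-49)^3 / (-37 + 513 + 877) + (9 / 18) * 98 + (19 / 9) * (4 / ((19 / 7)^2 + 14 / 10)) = -80628667 / 2179683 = -36.99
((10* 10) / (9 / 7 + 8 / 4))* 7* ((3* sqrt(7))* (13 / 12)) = 15925* sqrt(7) / 23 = 1831.90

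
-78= -78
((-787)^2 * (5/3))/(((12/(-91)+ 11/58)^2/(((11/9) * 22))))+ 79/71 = 296457165054567337/35665785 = 8312088604.09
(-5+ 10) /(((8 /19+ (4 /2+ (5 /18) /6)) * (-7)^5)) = -10260 /85093841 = -0.00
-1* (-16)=16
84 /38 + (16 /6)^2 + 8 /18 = 1670 /171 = 9.77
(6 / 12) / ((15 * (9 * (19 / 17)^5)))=1419857 / 668546730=0.00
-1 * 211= -211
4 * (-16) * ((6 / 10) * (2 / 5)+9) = -14784 / 25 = -591.36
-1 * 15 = -15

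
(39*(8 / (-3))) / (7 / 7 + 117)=-52 / 59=-0.88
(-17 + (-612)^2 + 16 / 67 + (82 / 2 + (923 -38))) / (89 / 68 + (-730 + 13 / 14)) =-11973954692 / 23209805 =-515.90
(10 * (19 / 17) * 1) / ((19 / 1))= 10 / 17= 0.59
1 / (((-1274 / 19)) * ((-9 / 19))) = 361 / 11466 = 0.03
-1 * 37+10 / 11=-397 / 11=-36.09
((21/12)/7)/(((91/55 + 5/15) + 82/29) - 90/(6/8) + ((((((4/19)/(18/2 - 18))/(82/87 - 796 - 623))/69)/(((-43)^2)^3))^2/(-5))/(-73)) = -1095415992845270002090891851529144299525315/504699927092675714785715169157868433703017032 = -0.00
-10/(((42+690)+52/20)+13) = -25/1869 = -0.01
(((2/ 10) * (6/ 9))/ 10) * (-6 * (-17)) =34/ 25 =1.36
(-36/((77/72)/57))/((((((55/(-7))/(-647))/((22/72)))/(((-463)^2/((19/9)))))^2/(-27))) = 1766975788898594532846/5225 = 338177184478199910.59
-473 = -473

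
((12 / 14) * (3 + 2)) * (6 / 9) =20 / 7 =2.86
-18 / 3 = -6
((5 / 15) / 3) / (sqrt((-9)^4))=0.00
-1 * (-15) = 15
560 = 560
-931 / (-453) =931 / 453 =2.06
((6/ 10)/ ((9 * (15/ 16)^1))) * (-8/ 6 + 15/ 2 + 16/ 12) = 8/ 15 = 0.53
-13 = -13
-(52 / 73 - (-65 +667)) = 43894 / 73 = 601.29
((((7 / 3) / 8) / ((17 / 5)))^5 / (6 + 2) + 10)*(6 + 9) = 4522315232516575 / 30148766466048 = 150.00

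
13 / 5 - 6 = -3.40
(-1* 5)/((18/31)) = -155/18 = -8.61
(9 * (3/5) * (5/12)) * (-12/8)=-27/8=-3.38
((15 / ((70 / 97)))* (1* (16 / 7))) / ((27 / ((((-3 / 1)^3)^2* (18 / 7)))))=1131408 / 343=3298.57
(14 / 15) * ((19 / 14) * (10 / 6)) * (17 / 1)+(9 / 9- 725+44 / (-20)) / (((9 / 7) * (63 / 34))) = -108919 / 405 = -268.94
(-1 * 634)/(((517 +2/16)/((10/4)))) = -12680/4137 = -3.07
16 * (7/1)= 112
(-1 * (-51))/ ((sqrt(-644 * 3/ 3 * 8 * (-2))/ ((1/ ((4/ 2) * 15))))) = 17 * sqrt(161)/ 12880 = 0.02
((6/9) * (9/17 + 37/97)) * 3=3004/1649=1.82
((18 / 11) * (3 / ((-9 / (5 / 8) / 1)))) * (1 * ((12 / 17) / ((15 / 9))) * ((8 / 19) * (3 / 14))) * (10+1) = -324 / 2261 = -0.14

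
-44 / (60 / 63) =-231 / 5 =-46.20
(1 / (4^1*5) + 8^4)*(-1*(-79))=6471759 / 20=323587.95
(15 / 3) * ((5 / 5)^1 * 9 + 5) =70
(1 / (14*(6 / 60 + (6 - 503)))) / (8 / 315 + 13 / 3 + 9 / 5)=-45 / 1927972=-0.00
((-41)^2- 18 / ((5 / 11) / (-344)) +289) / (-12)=-38981 / 30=-1299.37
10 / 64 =5 / 32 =0.16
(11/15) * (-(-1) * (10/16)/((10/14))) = 77/120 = 0.64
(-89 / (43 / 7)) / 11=-623 / 473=-1.32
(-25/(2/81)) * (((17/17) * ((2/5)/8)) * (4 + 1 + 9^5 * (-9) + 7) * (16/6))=71742915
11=11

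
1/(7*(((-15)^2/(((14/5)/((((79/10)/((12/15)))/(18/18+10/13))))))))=368/1155375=0.00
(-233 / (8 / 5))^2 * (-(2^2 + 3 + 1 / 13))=-31216175 / 208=-150077.76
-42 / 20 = -21 / 10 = -2.10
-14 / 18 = -0.78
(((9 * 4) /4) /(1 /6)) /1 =54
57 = 57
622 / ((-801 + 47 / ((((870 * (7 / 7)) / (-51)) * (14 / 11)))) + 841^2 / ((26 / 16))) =32829160 / 22930095843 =0.00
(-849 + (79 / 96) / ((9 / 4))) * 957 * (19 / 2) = -1111011605 / 144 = -7715358.37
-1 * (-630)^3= 250047000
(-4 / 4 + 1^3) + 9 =9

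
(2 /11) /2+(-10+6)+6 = 23 /11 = 2.09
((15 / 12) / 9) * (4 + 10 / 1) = 35 / 18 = 1.94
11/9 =1.22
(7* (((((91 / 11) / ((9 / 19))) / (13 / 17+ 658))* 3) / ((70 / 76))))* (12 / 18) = 2233868 / 5543505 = 0.40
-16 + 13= -3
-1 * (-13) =13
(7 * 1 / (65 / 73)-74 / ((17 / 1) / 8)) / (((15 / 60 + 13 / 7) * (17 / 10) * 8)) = -0.94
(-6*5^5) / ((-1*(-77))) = -18750 / 77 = -243.51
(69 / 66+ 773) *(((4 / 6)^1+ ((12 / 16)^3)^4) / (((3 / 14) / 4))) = 4189837042265 / 415236096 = 10090.25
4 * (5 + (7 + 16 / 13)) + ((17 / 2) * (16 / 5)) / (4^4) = 110301 / 2080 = 53.03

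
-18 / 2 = -9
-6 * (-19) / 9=38 / 3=12.67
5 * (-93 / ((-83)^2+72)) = -465 / 6961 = -0.07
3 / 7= 0.43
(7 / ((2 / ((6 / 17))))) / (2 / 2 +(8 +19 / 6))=126 / 1241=0.10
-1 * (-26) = 26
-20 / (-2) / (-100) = -1 / 10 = -0.10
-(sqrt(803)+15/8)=-sqrt(803) -15/8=-30.21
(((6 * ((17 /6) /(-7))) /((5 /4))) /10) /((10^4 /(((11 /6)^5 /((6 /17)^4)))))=-228669389707 /8817984000000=-0.03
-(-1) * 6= 6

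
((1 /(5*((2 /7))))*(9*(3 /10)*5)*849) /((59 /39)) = 6257979 /1180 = 5303.37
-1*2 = -2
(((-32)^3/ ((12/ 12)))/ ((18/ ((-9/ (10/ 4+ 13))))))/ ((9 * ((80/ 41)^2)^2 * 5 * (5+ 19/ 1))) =2825761/ 41850000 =0.07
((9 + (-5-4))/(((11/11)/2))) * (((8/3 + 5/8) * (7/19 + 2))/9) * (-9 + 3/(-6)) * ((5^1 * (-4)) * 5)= 0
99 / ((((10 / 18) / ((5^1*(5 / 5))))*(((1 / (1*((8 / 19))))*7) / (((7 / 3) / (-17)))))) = -2376 / 323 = -7.36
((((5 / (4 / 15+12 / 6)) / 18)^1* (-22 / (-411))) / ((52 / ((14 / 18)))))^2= 3705625 / 384924623294016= 0.00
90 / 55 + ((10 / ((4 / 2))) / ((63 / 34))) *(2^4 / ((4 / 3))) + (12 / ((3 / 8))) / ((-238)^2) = 15896998 / 467313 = 34.02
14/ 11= 1.27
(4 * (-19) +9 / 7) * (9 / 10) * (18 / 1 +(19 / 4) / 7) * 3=-7385283 / 1960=-3768.00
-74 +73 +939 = 938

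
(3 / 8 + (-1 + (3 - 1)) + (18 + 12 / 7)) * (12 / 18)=1181 / 84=14.06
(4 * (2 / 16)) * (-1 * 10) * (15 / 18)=-25 / 6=-4.17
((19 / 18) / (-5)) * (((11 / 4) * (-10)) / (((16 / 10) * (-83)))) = -1045 / 23904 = -0.04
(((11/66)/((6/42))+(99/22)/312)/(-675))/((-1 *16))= 0.00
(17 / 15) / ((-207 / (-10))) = 34 / 621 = 0.05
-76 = -76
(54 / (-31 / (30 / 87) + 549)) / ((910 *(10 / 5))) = 27 / 417781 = 0.00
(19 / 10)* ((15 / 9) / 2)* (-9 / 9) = -19 / 12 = -1.58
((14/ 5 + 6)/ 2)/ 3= 22/ 15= 1.47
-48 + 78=30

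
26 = 26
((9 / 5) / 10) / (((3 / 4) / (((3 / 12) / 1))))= 3 / 50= 0.06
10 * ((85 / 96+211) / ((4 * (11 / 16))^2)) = 101705 / 363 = 280.18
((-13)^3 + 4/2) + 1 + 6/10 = -10967/5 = -2193.40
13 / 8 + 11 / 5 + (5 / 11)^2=19513 / 4840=4.03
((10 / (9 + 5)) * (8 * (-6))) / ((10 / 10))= -240 / 7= -34.29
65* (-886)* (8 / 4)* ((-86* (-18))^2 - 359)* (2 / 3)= -183976630066.67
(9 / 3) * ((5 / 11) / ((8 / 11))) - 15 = -105 / 8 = -13.12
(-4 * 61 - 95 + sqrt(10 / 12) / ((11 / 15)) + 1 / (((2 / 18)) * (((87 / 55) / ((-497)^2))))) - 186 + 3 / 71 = 5 * sqrt(30) / 22 + 2892629547 / 2059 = 1404872.32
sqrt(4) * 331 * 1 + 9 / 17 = 11263 / 17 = 662.53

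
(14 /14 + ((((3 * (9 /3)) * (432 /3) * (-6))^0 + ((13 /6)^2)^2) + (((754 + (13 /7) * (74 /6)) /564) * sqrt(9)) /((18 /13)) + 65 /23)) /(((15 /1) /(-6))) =-292718821 /24517080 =-11.94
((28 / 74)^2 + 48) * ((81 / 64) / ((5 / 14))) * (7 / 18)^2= 5651611 / 219040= 25.80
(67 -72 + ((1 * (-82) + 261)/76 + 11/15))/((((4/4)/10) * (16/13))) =-28327/1824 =-15.53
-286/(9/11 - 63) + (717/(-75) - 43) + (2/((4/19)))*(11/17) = -3038798/72675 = -41.81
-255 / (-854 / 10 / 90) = 114750 / 427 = 268.74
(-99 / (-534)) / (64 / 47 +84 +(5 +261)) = 1551 / 2939492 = 0.00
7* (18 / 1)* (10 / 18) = 70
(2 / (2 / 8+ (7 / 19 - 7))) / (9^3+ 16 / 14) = -56 / 130465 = -0.00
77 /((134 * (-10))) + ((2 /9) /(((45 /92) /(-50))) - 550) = -62168837 /108540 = -572.77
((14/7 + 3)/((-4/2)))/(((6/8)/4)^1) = -13.33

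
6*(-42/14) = -18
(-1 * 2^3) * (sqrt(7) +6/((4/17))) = -204 - 8 * sqrt(7) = -225.17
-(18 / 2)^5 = -59049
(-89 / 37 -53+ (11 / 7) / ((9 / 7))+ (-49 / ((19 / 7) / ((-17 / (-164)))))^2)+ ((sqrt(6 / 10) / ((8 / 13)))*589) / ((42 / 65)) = -163865527795 / 3233248848+ 99541*sqrt(15) / 336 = 1096.70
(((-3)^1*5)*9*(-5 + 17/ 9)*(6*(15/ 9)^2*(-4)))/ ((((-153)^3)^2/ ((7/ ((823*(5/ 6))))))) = -78400/ 3519064001034189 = -0.00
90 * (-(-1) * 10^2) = 9000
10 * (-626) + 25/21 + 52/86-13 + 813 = -4928759/903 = -5458.20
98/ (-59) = -98/ 59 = -1.66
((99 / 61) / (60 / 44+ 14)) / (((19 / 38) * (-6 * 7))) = -363 / 72163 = -0.01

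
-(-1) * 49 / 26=49 / 26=1.88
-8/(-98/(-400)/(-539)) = 17600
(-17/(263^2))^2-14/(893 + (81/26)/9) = -1741496891601/111126110480347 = -0.02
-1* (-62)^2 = -3844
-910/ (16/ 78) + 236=-16801/ 4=-4200.25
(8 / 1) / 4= 2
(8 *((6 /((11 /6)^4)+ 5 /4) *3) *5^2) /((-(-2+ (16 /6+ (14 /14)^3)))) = -9387810 /14641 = -641.20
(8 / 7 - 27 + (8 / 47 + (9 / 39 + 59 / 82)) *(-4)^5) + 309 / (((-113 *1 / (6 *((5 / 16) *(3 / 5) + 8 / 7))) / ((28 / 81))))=-421159055717 / 356676138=-1180.79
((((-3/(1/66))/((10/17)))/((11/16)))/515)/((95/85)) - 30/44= -1649427/1076350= -1.53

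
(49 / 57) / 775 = 49 / 44175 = 0.00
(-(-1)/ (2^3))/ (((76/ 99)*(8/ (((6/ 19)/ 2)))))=297/ 92416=0.00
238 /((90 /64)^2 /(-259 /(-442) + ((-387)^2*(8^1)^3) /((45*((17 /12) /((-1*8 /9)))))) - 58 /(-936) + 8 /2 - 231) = -4812668574225408 /4588981320733259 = -1.05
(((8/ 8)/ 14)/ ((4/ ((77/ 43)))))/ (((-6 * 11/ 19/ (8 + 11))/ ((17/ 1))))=-2.97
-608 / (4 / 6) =-912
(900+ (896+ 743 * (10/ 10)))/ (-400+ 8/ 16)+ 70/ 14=-1083/ 799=-1.36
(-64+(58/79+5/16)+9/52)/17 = -1031605/279344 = -3.69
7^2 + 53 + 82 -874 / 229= 41262 / 229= 180.18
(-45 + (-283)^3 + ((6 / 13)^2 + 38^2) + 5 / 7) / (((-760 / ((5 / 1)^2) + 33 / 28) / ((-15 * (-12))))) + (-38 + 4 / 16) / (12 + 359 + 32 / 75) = 10755090320500198425 / 77038979212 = 139605825.91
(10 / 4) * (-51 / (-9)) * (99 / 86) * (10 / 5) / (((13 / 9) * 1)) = 25245 / 1118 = 22.58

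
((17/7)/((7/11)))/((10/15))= 561/98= 5.72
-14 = -14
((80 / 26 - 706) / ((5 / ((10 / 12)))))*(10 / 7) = -15230 / 91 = -167.36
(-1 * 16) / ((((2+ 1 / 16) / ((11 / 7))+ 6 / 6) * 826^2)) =-64 / 6311053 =-0.00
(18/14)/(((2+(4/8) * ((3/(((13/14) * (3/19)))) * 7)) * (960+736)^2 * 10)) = 39/64230369280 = 0.00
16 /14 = 8 /7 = 1.14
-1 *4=-4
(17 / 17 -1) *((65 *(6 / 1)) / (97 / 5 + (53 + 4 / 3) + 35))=0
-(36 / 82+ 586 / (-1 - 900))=7808 / 36941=0.21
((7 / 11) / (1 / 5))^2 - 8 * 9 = -61.88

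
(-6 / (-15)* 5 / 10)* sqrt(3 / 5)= sqrt(15) / 25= 0.15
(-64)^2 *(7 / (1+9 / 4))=8822.15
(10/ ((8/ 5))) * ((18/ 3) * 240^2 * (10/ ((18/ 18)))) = 21600000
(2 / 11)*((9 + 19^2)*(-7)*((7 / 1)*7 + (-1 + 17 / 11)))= -2823100 / 121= -23331.40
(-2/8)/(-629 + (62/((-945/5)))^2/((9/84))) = 15309/38455940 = 0.00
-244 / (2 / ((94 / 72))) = -159.28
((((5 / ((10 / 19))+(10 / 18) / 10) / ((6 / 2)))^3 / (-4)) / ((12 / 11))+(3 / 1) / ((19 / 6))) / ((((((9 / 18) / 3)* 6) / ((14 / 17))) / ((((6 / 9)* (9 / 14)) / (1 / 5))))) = -72455995 / 6357609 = -11.40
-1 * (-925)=925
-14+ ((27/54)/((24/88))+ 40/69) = -533/46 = -11.59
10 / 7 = 1.43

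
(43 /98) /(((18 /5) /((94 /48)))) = 10105 /42336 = 0.24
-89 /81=-1.10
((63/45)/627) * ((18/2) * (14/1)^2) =4116/1045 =3.94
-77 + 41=-36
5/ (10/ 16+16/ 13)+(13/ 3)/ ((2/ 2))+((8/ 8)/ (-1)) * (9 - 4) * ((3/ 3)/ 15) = 1292/ 193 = 6.69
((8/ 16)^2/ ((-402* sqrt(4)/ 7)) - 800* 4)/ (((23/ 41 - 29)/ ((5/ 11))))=2109697435/ 41248416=51.15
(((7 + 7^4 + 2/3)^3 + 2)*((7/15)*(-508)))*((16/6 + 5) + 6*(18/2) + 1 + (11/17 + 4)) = -222999674004974.78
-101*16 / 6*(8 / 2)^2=-12928 / 3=-4309.33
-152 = -152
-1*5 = -5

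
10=10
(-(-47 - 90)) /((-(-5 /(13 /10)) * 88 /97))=172757 /4400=39.26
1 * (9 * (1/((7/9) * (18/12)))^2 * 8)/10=1296/245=5.29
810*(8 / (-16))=-405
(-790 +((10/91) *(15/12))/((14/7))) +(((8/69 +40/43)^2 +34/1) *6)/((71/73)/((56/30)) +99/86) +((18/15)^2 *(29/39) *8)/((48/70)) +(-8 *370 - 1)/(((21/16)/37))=-1535577536173532927/18253843777260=-84123.52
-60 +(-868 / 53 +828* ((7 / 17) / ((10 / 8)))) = 884672 / 4505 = 196.38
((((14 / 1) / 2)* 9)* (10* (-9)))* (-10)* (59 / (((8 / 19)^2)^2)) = 108990710325 / 1024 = 106436240.55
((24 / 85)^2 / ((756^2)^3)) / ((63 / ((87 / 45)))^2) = 841 / 2091268317701663672040000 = 0.00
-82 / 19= -4.32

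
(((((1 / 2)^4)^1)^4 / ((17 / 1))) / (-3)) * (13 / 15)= -13 / 50135040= -0.00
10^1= 10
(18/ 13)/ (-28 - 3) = -18/ 403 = -0.04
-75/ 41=-1.83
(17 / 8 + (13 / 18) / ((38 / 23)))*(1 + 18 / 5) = 16123 / 1368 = 11.79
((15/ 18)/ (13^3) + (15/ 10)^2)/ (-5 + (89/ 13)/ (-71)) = -4212359/ 9539712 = -0.44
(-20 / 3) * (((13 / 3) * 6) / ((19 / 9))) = -1560 / 19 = -82.11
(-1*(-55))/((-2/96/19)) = -50160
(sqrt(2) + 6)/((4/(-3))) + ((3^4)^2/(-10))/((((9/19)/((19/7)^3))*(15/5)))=-15841719/1715-3*sqrt(2)/4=-9238.21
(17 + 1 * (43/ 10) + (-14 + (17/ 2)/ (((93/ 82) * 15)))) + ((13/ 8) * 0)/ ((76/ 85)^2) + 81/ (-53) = 927343/ 147870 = 6.27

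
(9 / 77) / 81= 1 / 693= 0.00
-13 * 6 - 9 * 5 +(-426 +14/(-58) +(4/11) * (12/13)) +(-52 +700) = 410944/4147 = 99.09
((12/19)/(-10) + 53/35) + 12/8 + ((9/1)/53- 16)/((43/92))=-18742993/606214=-30.92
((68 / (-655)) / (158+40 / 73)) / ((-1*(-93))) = -0.00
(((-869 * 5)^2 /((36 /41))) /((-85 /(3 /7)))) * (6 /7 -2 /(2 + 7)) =-1548080050 /22491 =-68831.09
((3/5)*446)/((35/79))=105702/175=604.01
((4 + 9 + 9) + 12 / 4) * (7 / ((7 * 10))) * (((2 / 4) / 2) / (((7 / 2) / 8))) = 10 / 7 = 1.43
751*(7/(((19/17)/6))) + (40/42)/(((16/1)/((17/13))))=585547303/20748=28221.87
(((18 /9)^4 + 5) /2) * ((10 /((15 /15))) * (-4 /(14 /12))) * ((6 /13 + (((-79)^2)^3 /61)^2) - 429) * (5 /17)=-1382741358141175151812275600 /822341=-1681469558420624961922.46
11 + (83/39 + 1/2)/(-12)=10091/936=10.78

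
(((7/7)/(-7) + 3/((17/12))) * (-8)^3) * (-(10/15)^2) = 481280/1071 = 449.37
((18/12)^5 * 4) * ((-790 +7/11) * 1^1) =-2109969/88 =-23976.92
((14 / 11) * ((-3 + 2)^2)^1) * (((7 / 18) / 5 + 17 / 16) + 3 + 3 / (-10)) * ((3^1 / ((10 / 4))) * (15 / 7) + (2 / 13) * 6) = 29309 / 1716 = 17.08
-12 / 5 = -2.40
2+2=4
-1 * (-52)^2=-2704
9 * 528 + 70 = 4822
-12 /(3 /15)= -60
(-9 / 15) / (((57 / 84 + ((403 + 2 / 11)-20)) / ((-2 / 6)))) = 308 / 591145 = 0.00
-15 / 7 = -2.14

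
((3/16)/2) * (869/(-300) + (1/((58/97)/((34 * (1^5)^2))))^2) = 815029471/2691200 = 302.85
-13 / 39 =-1 / 3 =-0.33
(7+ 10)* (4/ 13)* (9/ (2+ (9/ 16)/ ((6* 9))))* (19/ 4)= 279072/ 2509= 111.23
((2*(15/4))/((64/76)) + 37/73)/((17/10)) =5.54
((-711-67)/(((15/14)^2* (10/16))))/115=-1219904/129375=-9.43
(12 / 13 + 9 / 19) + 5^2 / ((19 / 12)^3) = 686145 / 89167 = 7.70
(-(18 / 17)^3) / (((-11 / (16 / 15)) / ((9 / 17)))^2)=-13436928 / 4295067425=-0.00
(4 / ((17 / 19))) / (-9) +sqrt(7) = -76 / 153 +sqrt(7) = 2.15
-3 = -3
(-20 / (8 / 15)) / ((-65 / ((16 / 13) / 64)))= 15 / 1352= 0.01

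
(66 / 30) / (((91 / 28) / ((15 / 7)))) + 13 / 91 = 145 / 91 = 1.59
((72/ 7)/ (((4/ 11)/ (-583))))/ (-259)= 115434/ 1813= 63.67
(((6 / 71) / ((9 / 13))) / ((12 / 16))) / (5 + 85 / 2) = 208 / 60705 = 0.00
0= 0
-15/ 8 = -1.88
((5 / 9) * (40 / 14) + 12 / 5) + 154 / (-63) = 54 / 35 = 1.54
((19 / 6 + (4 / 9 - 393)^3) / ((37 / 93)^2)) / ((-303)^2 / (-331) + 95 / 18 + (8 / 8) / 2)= 905004154433077 / 643131558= 1407183.56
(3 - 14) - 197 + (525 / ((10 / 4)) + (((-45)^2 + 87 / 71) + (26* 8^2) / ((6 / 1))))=491084 / 213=2305.56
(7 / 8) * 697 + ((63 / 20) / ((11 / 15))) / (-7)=53615 / 88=609.26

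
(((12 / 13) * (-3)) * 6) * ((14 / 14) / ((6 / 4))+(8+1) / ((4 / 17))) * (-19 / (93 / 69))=3673422 / 403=9115.19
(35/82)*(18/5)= 1.54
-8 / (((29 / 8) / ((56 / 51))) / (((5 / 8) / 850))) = -224 / 125715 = -0.00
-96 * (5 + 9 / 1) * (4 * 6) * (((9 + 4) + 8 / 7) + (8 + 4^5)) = -33744384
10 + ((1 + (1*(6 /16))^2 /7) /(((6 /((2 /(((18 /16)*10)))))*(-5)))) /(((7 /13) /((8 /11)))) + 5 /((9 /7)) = 10100309 /727650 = 13.88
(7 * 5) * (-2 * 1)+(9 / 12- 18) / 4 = -1189 / 16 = -74.31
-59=-59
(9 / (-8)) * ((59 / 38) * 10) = -2655 / 152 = -17.47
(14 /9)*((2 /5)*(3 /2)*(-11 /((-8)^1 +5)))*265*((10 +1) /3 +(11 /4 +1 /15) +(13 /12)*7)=1722182 /135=12756.90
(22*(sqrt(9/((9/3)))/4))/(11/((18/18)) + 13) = 11*sqrt(3)/48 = 0.40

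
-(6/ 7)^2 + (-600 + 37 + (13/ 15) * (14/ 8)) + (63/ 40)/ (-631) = -2085995563/ 3710280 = -562.22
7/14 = 1/2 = 0.50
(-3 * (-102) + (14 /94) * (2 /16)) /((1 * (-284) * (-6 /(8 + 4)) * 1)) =2.16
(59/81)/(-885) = -1/1215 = -0.00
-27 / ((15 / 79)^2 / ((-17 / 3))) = 106097 / 25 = 4243.88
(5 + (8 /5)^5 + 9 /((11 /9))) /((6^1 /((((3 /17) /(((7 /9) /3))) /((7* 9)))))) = 1178172 /28634375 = 0.04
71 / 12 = 5.92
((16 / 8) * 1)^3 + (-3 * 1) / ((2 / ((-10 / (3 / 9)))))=53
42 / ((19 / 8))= 336 / 19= 17.68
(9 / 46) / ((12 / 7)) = 21 / 184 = 0.11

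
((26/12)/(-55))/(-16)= 13/5280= 0.00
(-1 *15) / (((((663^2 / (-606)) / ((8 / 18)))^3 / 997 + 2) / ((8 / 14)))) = 6311178835968 / 3210500715656079881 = 0.00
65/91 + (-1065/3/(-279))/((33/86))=259745/64449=4.03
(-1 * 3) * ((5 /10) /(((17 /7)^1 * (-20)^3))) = 21 /272000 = 0.00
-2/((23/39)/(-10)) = 780/23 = 33.91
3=3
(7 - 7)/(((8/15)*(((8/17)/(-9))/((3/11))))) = 0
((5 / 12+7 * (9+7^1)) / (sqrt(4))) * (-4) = -224.83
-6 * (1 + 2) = -18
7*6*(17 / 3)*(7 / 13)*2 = 256.31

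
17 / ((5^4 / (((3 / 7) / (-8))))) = -51 / 35000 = -0.00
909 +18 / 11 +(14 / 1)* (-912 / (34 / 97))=-6641439 / 187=-35515.72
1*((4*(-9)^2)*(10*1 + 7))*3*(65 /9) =119340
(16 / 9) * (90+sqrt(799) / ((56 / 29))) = 186.02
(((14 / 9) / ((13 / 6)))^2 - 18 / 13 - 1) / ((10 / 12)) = -5686 / 2535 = -2.24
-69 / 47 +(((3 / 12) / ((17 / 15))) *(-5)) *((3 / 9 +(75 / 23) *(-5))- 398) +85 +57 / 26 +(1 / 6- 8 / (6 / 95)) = 99337401 / 238901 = 415.81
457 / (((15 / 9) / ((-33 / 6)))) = -15081 / 10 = -1508.10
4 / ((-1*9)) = -4 / 9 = -0.44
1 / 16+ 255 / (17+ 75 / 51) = 34837 / 2512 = 13.87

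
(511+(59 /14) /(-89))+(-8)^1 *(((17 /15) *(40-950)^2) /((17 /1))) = -1648990219 /3738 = -441142.38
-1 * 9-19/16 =-163/16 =-10.19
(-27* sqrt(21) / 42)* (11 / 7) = -99* sqrt(21) / 98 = -4.63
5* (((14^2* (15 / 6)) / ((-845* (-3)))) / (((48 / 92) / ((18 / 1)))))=33.34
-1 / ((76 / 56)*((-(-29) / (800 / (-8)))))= 1400 / 551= 2.54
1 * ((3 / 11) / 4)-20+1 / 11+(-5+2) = -1005 / 44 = -22.84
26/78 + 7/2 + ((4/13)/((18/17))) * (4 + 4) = 1441/234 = 6.16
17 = 17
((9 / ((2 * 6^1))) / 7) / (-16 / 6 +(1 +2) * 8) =9 / 1792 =0.01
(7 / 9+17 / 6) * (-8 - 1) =-65 / 2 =-32.50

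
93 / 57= 31 / 19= 1.63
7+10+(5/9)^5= 1006958/59049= 17.05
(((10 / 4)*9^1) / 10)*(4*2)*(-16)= -288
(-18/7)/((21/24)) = -144/49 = -2.94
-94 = -94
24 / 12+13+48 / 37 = 603 / 37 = 16.30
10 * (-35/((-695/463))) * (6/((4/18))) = 875070/139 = 6295.47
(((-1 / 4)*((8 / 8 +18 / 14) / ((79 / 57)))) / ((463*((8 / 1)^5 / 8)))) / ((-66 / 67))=1273 / 5768046592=0.00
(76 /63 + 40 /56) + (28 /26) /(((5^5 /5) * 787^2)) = 608917149007 /317039506875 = 1.92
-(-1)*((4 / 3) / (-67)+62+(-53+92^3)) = 156518093 / 201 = 778696.98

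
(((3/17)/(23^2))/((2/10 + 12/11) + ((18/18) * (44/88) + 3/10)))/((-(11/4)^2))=-48/2275229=-0.00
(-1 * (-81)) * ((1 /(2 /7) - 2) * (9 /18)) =243 /4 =60.75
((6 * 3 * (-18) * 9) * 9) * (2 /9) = -5832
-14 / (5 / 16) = -224 / 5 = -44.80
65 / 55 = 13 / 11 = 1.18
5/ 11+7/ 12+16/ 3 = 841/ 132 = 6.37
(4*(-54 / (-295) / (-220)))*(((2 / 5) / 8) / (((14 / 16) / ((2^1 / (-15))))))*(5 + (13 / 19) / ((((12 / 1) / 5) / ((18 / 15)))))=1044 / 7706875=0.00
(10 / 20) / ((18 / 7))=7 / 36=0.19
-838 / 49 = -17.10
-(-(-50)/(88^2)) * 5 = -125/3872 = -0.03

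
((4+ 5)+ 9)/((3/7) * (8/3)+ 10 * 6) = 63/214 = 0.29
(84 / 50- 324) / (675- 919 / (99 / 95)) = 398871 / 256000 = 1.56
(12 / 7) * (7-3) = 48 / 7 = 6.86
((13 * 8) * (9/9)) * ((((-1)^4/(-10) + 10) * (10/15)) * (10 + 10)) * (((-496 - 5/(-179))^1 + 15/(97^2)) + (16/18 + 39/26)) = -34236075233360/5052633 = -6775887.98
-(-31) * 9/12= 93/4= 23.25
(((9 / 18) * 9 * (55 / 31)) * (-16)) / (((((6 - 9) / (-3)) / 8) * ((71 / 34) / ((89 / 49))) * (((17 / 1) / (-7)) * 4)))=91.50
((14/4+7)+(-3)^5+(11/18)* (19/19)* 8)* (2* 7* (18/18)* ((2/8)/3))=-28679/108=-265.55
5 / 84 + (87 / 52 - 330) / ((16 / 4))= -358273 / 4368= -82.02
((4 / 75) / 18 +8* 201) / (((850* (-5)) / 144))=-54.48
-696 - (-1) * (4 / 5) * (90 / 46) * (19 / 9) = -15932 / 23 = -692.70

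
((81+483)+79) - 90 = 553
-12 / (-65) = 12 / 65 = 0.18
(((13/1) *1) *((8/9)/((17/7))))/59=728/9027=0.08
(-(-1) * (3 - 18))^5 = -759375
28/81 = 0.35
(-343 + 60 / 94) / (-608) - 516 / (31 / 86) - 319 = -1550177819 / 885856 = -1749.92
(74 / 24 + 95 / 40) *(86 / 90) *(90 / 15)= 5633 / 180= 31.29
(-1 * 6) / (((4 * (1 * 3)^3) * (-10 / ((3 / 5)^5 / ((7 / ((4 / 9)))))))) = 3 / 109375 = 0.00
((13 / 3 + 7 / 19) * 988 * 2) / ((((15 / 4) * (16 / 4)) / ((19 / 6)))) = 264784 / 135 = 1961.36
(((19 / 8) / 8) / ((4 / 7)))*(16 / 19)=7 / 16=0.44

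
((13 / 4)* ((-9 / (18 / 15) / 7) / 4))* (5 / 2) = -975 / 448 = -2.18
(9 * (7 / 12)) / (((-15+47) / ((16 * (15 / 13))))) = 315 / 104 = 3.03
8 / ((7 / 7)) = 8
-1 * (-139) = 139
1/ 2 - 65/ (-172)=151/ 172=0.88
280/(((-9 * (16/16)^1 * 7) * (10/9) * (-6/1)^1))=2/3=0.67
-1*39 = -39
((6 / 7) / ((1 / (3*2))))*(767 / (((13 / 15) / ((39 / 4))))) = 310635 / 7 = 44376.43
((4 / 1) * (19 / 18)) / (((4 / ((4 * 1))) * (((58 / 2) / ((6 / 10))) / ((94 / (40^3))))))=0.00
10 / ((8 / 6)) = 15 / 2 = 7.50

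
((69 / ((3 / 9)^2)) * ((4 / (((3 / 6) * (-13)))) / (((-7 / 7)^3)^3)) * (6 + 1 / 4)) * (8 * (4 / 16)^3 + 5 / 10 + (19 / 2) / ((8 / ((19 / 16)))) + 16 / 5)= 20806605 / 1664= 12503.97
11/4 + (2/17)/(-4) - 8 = -359/68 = -5.28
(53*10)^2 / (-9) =-280900 / 9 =-31211.11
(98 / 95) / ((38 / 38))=98 / 95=1.03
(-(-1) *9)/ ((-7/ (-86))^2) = 66564/ 49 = 1358.45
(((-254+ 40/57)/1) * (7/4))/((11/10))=-252665/627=-402.97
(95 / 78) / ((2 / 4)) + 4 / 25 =2531 / 975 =2.60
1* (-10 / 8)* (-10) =25 / 2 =12.50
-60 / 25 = -12 / 5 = -2.40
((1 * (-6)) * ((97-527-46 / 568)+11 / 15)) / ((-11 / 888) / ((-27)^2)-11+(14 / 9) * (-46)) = -31.20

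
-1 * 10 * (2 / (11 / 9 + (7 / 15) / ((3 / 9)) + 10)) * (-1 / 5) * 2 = 45 / 71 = 0.63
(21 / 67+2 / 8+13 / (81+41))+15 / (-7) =-168549 / 114436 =-1.47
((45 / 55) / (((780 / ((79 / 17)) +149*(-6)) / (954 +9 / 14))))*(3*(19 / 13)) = -5471145 / 1160068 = -4.72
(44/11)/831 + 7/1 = 5821/831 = 7.00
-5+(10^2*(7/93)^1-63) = -5624/93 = -60.47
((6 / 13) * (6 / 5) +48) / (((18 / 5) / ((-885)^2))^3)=13000172282323828125 / 26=500006626243224158.65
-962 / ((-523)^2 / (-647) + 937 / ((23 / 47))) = -7157761 / 11101033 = -0.64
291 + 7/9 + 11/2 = 5351/18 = 297.28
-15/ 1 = -15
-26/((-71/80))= 29.30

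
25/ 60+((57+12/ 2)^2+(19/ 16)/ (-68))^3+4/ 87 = 7005570418248354401347/ 112048472064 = 62522676920.10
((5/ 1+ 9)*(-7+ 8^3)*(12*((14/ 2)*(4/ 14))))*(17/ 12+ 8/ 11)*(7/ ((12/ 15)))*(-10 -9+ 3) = -560226800/ 11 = -50929709.09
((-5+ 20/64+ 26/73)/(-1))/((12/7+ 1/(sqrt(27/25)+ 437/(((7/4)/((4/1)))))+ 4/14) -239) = -0.02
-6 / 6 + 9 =8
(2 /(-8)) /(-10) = 1 /40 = 0.02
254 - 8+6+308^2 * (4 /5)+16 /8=380726 /5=76145.20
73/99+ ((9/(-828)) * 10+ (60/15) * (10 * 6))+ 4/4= 1100377/4554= 241.63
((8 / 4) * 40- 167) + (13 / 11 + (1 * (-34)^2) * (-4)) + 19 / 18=-932335 / 198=-4708.76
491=491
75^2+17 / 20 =112517 / 20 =5625.85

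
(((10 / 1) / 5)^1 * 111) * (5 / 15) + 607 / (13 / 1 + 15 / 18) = 9784 / 83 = 117.88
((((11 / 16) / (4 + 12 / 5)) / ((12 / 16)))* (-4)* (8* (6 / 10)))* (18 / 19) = -99 / 38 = -2.61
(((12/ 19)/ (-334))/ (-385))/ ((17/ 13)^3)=13182/ 6001745365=0.00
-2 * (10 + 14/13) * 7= -2016/13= -155.08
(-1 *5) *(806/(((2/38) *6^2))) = -38285/18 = -2126.94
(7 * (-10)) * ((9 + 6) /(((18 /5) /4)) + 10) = -5600 /3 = -1866.67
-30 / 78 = -0.38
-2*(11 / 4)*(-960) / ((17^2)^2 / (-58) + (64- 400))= -306240 / 103009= -2.97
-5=-5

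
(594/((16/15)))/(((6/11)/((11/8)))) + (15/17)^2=51957765/36992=1404.57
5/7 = 0.71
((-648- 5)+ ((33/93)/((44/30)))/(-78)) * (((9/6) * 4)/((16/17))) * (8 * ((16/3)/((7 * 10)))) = -35789794/14105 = -2537.38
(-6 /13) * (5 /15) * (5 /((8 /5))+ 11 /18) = -269 /468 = -0.57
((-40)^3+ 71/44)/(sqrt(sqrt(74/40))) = -54875.20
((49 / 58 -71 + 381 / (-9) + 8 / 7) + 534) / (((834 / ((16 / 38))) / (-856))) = -881325616 / 4825107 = -182.65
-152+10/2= -147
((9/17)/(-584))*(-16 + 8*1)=9/1241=0.01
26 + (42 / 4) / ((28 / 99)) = 505 / 8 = 63.12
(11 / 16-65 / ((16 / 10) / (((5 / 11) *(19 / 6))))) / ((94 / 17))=-32419 / 3102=-10.45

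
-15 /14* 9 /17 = -135 /238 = -0.57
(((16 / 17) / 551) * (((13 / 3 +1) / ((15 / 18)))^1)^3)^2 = 274877906944 / 1370948265625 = 0.20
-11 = -11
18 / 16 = 9 / 8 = 1.12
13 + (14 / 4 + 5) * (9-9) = 13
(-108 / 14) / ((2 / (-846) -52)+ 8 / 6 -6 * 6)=22842 / 256627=0.09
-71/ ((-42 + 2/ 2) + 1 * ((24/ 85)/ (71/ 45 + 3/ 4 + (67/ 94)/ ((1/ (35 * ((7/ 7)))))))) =1.73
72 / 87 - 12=-324 / 29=-11.17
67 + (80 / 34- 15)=924 / 17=54.35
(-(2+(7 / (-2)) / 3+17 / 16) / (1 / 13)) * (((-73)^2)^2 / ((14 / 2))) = -4799302729 / 48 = -99985473.52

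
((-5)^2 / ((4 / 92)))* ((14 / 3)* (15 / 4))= 20125 / 2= 10062.50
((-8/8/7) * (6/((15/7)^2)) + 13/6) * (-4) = -7.92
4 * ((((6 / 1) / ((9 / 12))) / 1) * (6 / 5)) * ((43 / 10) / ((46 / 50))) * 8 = 33024 / 23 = 1435.83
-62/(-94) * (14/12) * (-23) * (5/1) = -24955/282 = -88.49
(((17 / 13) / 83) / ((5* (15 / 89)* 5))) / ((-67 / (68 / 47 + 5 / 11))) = -1487279 / 14015805375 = -0.00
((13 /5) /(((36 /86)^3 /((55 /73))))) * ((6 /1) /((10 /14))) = 224.33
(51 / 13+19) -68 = -586 / 13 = -45.08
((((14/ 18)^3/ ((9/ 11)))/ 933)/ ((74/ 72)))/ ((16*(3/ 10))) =18865/ 150994854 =0.00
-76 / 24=-19 / 6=-3.17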